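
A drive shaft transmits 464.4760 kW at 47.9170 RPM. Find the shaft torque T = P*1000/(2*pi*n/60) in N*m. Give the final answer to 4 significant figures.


omega = 2*pi*47.9170/60 = 5.01786 rad/s
T = 464.4760*1000 / 5.01786
T = 92560 N*m


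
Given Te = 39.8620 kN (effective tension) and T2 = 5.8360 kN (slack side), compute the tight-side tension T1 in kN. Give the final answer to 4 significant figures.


T1 = Te + T2 = 39.8620 + 5.8360
T1 = 45.70 kN


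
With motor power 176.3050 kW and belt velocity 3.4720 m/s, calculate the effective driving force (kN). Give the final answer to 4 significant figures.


Te = P / v = 176.3050 / 3.4720
Te = 50.78 kN


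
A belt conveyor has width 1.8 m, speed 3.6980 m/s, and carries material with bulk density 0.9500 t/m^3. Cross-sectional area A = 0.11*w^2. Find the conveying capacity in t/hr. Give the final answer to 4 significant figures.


A = 0.11 * 1.8^2 = 0.3564 m^2
C = 0.3564 * 3.6980 * 0.9500 * 3600
C = 4507 t/hr


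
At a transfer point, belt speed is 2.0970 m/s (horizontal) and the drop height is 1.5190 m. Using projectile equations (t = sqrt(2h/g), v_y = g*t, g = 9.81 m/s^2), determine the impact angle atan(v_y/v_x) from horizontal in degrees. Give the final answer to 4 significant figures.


t = sqrt(2*1.5190/9.81) = 0.556493 s
v_y = 9.81 * 0.556493 = 5.4592 m/s
angle = atan(5.4592 / 2.0970) = 68.99 deg


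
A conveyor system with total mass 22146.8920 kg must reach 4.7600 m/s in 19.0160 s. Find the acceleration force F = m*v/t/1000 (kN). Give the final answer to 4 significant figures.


F = 22146.8920 * 4.7600 / 19.0160 / 1000
F = 5.544 kN


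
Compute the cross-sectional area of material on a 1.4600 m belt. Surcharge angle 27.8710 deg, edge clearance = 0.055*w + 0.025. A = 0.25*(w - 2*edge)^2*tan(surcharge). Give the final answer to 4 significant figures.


edge = 0.055*1.4600 + 0.025 = 0.1053 m
ew = 1.4600 - 2*0.1053 = 1.2494 m
A = 0.25 * 1.2494^2 * tan(27.8710 deg)
A = 0.2064 m^2


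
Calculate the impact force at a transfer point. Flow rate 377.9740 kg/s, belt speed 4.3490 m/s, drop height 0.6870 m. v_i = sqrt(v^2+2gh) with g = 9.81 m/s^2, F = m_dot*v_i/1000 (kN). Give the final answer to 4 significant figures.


v_i = sqrt(4.3490^2 + 2*9.81*0.6870) = 5.69146 m/s
F = 377.9740 * 5.69146 / 1000
F = 2.151 kN


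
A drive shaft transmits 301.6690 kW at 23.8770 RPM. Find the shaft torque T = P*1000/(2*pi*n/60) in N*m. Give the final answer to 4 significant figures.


omega = 2*pi*23.8770/60 = 2.50039 rad/s
T = 301.6690*1000 / 2.50039
T = 120600 N*m


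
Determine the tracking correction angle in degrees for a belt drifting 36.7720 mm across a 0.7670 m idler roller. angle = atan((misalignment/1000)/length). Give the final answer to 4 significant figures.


misalign_m = 36.7720 / 1000 = 0.036772 m
angle = atan(0.036772 / 0.7670)
angle = 2.745 deg


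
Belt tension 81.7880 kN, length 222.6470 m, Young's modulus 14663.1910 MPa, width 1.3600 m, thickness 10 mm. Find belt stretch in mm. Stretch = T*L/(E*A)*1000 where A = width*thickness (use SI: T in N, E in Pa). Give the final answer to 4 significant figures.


A = 1.3600 * 0.01 = 0.01360 m^2
Stretch = 81.7880*1000 * 222.6470 / (14663.1910e6 * 0.01360) * 1000
Stretch = 91.31 mm


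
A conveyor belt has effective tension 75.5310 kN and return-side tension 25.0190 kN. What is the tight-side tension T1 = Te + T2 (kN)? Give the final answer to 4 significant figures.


T1 = Te + T2 = 75.5310 + 25.0190
T1 = 100.6 kN


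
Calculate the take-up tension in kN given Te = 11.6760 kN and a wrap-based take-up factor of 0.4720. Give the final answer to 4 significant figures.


T_tu = 11.6760 * 0.4720
T_tu = 5.511 kN


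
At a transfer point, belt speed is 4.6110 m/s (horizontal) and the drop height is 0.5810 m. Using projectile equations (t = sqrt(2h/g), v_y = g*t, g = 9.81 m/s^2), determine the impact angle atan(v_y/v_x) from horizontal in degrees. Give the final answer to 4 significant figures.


t = sqrt(2*0.5810/9.81) = 0.344166 s
v_y = 9.81 * 0.344166 = 3.37627 m/s
angle = atan(3.37627 / 4.6110) = 36.21 deg


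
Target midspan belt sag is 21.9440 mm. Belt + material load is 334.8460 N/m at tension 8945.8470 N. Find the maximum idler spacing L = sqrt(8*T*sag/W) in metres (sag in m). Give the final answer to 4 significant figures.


sag = 21.9440/1000 = 0.021944 m
L = sqrt(8 * 8945.8470 * 0.021944 / 334.8460)
L = 2.166 m


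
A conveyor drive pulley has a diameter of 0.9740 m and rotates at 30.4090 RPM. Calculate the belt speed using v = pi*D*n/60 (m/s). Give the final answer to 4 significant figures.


v = pi * 0.9740 * 30.4090 / 60
v = 1.551 m/s


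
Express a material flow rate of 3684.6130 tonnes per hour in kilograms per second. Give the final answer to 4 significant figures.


m_dot = 3684.6130 * 1000 / 3600
m_dot = 1024 kg/s


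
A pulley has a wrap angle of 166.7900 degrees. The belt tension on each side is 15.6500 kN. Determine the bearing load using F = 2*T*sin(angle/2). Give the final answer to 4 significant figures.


F = 2 * 15.6500 * sin(166.7900/2 deg)
F = 31.09 kN


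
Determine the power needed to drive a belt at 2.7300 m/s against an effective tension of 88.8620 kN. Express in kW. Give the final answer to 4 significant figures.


P = Te * v = 88.8620 * 2.7300
P = 242.6 kW


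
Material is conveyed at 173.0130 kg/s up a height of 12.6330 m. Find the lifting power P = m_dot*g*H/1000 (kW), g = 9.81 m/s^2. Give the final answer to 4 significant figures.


P = 173.0130 * 9.81 * 12.6330 / 1000
P = 21.44 kW


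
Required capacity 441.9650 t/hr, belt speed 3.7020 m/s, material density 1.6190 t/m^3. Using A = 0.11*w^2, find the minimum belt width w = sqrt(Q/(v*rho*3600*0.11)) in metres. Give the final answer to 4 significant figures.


A_req = 441.9650 / (3.7020 * 1.6190 * 3600) = 0.0204834 m^2
w = sqrt(0.0204834 / 0.11)
w = 0.4315 m


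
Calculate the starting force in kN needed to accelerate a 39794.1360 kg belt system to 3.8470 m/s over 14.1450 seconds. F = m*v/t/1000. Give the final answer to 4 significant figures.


F = 39794.1360 * 3.8470 / 14.1450 / 1000
F = 10.82 kN


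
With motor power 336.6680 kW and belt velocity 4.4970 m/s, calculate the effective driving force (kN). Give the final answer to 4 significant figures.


Te = P / v = 336.6680 / 4.4970
Te = 74.87 kN


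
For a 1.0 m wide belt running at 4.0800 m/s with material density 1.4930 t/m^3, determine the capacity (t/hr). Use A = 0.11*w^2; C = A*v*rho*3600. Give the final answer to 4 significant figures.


A = 0.11 * 1.0^2 = 0.11 m^2
C = 0.11 * 4.0800 * 1.4930 * 3600
C = 2412 t/hr


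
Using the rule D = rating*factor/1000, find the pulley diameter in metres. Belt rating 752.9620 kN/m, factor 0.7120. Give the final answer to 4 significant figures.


D = 752.9620 * 0.7120 / 1000
D = 0.5361 m


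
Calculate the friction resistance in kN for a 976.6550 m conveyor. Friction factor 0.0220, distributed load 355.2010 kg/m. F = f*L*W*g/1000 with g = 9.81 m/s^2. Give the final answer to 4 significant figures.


F = 0.0220 * 976.6550 * 355.2010 * 9.81 / 1000
F = 74.87 kN


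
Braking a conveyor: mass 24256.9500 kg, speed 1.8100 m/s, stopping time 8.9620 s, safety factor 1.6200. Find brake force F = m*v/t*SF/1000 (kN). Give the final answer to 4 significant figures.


F = 24256.9500 * 1.8100 / 8.9620 * 1.6200 / 1000
F = 7.936 kN


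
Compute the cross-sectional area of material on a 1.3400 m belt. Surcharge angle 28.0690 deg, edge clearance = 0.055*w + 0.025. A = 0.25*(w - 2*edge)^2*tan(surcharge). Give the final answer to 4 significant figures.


edge = 0.055*1.3400 + 0.025 = 0.0987 m
ew = 1.3400 - 2*0.0987 = 1.1426 m
A = 0.25 * 1.1426^2 * tan(28.0690 deg)
A = 0.1740 m^2


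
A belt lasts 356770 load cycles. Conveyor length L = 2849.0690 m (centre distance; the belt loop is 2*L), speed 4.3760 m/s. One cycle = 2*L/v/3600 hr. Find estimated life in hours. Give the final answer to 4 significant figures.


cycle_time = 2 * 2849.0690 / 4.3760 / 3600 = 0.361704 hr
life = 356770 * 0.361704 = 129000 hours


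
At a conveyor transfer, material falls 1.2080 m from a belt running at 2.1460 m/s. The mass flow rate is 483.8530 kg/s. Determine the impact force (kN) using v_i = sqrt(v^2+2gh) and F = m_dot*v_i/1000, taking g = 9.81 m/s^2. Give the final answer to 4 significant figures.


v_i = sqrt(2.1460^2 + 2*9.81*1.2080) = 5.32036 m/s
F = 483.8530 * 5.32036 / 1000
F = 2.574 kN


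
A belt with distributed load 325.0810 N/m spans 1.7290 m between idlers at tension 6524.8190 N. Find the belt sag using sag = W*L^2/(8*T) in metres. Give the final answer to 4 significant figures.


sag = 325.0810 * 1.7290^2 / (8 * 6524.8190)
sag = 0.01862 m


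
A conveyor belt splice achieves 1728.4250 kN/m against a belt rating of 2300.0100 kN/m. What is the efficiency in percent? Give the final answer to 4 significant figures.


Eff = 1728.4250 / 2300.0100 * 100
Eff = 75.15 %


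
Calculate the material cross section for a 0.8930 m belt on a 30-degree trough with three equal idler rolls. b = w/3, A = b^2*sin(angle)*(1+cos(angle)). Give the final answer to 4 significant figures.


b = 0.8930/3 = 0.297667 m
A = 0.297667^2 * sin(30 deg) * (1 + cos(30 deg))
A = 0.08267 m^2


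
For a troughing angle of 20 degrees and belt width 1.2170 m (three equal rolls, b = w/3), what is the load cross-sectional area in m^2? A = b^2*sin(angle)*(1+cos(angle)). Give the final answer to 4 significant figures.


b = 1.2170/3 = 0.405667 m
A = 0.405667^2 * sin(20 deg) * (1 + cos(20 deg))
A = 0.1092 m^2


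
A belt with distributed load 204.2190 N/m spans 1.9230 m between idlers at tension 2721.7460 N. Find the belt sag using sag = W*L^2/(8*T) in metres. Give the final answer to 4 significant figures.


sag = 204.2190 * 1.9230^2 / (8 * 2721.7460)
sag = 0.03468 m


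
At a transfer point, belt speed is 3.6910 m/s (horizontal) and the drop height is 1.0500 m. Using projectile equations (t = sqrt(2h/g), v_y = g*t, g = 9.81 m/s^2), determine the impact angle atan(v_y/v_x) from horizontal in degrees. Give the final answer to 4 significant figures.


t = sqrt(2*1.0500/9.81) = 0.462674 s
v_y = 9.81 * 0.462674 = 4.53883 m/s
angle = atan(4.53883 / 3.6910) = 50.88 deg


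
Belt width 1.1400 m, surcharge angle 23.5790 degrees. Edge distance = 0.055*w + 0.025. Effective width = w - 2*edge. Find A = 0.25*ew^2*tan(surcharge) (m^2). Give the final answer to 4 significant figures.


edge = 0.055*1.1400 + 0.025 = 0.0877 m
ew = 1.1400 - 2*0.0877 = 0.9646 m
A = 0.25 * 0.9646^2 * tan(23.5790 deg)
A = 0.1015 m^2


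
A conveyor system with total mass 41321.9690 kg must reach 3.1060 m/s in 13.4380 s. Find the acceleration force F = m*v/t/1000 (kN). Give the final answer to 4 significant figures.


F = 41321.9690 * 3.1060 / 13.4380 / 1000
F = 9.551 kN


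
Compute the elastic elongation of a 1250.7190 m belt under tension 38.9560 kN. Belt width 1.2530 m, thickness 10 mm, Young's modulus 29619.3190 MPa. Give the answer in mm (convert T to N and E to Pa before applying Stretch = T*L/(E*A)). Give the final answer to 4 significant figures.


A = 1.2530 * 0.01 = 0.01253 m^2
Stretch = 38.9560*1000 * 1250.7190 / (29619.3190e6 * 0.01253) * 1000
Stretch = 131.3 mm


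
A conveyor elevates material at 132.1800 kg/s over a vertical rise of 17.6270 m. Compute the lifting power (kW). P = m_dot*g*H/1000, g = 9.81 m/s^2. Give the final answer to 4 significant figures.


P = 132.1800 * 9.81 * 17.6270 / 1000
P = 22.86 kW


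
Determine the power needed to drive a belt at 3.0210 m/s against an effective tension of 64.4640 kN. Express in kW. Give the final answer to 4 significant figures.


P = Te * v = 64.4640 * 3.0210
P = 194.7 kW


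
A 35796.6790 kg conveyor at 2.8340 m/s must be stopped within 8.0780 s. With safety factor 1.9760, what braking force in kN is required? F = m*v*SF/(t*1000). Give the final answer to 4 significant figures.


F = 35796.6790 * 2.8340 / 8.0780 * 1.9760 / 1000
F = 24.82 kN


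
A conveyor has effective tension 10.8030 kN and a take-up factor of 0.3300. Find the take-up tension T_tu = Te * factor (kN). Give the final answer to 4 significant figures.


T_tu = 10.8030 * 0.3300
T_tu = 3.565 kN


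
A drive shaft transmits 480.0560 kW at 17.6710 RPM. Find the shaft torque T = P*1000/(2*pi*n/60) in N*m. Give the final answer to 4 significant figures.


omega = 2*pi*17.6710/60 = 1.8505 rad/s
T = 480.0560*1000 / 1.8505
T = 259400 N*m


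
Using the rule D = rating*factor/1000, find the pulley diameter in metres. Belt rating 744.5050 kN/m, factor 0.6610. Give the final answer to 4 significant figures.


D = 744.5050 * 0.6610 / 1000
D = 0.4921 m


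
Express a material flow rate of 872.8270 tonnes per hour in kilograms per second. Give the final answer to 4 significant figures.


m_dot = 872.8270 * 1000 / 3600
m_dot = 242.5 kg/s


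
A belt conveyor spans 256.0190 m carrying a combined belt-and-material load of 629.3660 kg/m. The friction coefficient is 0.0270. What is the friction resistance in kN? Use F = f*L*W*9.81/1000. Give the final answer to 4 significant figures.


F = 0.0270 * 256.0190 * 629.3660 * 9.81 / 1000
F = 42.68 kN


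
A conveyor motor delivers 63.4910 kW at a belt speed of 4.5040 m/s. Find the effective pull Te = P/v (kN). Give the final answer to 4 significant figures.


Te = P / v = 63.4910 / 4.5040
Te = 14.10 kN


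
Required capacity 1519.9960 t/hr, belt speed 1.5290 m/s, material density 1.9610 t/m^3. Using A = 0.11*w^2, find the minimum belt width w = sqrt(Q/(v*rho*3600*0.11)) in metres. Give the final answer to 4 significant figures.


A_req = 1519.9960 / (1.5290 * 1.9610 * 3600) = 0.140817 m^2
w = sqrt(0.140817 / 0.11)
w = 1.131 m


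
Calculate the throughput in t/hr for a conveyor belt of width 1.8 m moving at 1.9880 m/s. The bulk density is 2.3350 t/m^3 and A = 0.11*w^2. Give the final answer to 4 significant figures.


A = 0.11 * 1.8^2 = 0.3564 m^2
C = 0.3564 * 1.9880 * 2.3350 * 3600
C = 5956 t/hr


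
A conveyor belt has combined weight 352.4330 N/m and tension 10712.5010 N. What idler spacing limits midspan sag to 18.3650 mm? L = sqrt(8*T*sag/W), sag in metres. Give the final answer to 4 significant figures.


sag = 18.3650/1000 = 0.018365 m
L = sqrt(8 * 10712.5010 * 0.018365 / 352.4330)
L = 2.113 m


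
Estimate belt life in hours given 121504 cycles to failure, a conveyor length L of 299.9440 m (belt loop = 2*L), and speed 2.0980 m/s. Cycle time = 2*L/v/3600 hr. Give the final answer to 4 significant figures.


cycle_time = 2 * 299.9440 / 2.0980 / 3600 = 0.0794259 hr
life = 121504 * 0.0794259 = 9651 hours


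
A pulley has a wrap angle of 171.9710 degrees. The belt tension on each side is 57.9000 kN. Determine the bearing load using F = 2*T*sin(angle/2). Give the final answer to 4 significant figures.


F = 2 * 57.9000 * sin(171.9710/2 deg)
F = 115.5 kN


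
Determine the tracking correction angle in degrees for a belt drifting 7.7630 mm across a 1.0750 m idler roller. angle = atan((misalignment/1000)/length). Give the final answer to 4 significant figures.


misalign_m = 7.7630 / 1000 = 0.007763 m
angle = atan(0.007763 / 1.0750)
angle = 0.4137 deg


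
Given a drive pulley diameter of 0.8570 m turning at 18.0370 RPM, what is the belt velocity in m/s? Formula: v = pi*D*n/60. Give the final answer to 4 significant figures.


v = pi * 0.8570 * 18.0370 / 60
v = 0.8094 m/s


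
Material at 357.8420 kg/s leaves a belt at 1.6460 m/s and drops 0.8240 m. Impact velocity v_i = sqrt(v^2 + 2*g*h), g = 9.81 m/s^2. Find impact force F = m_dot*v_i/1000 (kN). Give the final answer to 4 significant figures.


v_i = sqrt(1.6460^2 + 2*9.81*0.8240) = 4.34467 m/s
F = 357.8420 * 4.34467 / 1000
F = 1.555 kN


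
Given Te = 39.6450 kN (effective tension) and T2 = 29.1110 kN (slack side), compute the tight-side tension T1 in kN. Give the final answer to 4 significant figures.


T1 = Te + T2 = 39.6450 + 29.1110
T1 = 68.76 kN


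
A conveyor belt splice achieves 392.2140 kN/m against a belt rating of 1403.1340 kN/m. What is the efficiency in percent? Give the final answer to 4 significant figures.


Eff = 392.2140 / 1403.1340 * 100
Eff = 27.95 %


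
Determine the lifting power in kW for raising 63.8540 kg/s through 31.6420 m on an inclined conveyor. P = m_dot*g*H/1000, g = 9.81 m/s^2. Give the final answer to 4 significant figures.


P = 63.8540 * 9.81 * 31.6420 / 1000
P = 19.82 kW


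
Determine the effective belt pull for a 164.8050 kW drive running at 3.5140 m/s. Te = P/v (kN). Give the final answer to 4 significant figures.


Te = P / v = 164.8050 / 3.5140
Te = 46.90 kN


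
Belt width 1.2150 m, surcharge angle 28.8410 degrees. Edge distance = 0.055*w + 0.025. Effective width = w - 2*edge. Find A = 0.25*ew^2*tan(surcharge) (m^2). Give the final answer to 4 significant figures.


edge = 0.055*1.2150 + 0.025 = 0.091825 m
ew = 1.2150 - 2*0.091825 = 1.03135 m
A = 0.25 * 1.03135^2 * tan(28.8410 deg)
A = 0.1464 m^2


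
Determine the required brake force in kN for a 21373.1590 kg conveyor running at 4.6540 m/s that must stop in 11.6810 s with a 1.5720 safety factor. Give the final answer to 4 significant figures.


F = 21373.1590 * 4.6540 / 11.6810 * 1.5720 / 1000
F = 13.39 kN


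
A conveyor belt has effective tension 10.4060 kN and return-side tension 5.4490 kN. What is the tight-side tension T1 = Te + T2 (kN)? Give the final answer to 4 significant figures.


T1 = Te + T2 = 10.4060 + 5.4490
T1 = 15.86 kN


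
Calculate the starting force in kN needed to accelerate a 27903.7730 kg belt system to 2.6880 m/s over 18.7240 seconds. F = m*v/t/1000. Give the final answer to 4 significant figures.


F = 27903.7730 * 2.6880 / 18.7240 / 1000
F = 4.006 kN


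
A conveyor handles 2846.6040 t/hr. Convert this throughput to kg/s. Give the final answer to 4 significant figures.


m_dot = 2846.6040 * 1000 / 3600
m_dot = 790.7 kg/s


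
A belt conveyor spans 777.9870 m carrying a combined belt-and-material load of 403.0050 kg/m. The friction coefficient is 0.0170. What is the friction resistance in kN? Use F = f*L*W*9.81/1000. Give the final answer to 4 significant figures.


F = 0.0170 * 777.9870 * 403.0050 * 9.81 / 1000
F = 52.29 kN


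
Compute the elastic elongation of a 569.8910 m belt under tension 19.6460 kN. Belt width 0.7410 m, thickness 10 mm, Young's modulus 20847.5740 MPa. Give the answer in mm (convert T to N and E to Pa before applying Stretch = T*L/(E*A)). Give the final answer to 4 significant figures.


A = 0.7410 * 0.01 = 0.00741 m^2
Stretch = 19.6460*1000 * 569.8910 / (20847.5740e6 * 0.00741) * 1000
Stretch = 72.48 mm


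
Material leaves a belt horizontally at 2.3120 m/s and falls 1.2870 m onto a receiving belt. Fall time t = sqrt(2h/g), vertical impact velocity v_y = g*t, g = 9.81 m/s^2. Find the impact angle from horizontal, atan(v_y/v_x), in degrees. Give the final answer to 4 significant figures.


t = sqrt(2*1.2870/9.81) = 0.512236 s
v_y = 9.81 * 0.512236 = 5.02504 m/s
angle = atan(5.02504 / 2.3120) = 65.29 deg


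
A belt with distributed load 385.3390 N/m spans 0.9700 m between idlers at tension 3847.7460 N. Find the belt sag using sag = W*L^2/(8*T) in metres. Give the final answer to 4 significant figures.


sag = 385.3390 * 0.9700^2 / (8 * 3847.7460)
sag = 0.01178 m


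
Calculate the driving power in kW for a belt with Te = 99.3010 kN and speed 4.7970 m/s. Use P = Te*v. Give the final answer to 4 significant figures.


P = Te * v = 99.3010 * 4.7970
P = 476.3 kW


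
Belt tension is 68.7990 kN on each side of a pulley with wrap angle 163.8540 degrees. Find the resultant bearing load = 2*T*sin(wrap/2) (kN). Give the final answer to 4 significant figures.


F = 2 * 68.7990 * sin(163.8540/2 deg)
F = 136.2 kN


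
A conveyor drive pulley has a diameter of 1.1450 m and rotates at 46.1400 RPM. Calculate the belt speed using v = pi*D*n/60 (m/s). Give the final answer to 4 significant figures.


v = pi * 1.1450 * 46.1400 / 60
v = 2.766 m/s


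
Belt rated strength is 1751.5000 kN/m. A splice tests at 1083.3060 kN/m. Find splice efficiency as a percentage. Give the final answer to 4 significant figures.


Eff = 1083.3060 / 1751.5000 * 100
Eff = 61.85 %


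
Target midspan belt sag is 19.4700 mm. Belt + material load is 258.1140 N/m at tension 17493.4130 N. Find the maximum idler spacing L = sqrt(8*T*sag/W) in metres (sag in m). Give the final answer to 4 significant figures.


sag = 19.4700/1000 = 0.019470 m
L = sqrt(8 * 17493.4130 * 0.019470 / 258.1140)
L = 3.249 m


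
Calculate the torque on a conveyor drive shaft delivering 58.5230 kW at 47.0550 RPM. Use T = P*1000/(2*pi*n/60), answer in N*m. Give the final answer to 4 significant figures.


omega = 2*pi*47.0550/60 = 4.92759 rad/s
T = 58.5230*1000 / 4.92759
T = 11880 N*m


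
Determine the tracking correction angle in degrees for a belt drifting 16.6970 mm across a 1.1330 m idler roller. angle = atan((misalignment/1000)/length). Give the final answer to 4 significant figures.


misalign_m = 16.6970 / 1000 = 0.016697 m
angle = atan(0.016697 / 1.1330)
angle = 0.8443 deg


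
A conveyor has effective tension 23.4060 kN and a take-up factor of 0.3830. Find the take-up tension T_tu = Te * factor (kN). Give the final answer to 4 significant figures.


T_tu = 23.4060 * 0.3830
T_tu = 8.964 kN


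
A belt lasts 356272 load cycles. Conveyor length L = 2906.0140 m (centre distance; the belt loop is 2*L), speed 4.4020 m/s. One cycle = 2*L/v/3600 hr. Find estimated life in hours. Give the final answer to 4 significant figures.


cycle_time = 2 * 2906.0140 / 4.4020 / 3600 = 0.366754 hr
life = 356272 * 0.366754 = 130700 hours


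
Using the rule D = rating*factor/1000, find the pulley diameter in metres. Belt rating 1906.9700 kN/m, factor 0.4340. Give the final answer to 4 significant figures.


D = 1906.9700 * 0.4340 / 1000
D = 0.8276 m


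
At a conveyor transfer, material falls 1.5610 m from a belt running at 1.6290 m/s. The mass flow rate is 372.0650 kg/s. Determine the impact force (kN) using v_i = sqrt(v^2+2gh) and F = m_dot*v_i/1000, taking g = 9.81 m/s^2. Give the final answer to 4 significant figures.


v_i = sqrt(1.6290^2 + 2*9.81*1.5610) = 5.76892 m/s
F = 372.0650 * 5.76892 / 1000
F = 2.146 kN


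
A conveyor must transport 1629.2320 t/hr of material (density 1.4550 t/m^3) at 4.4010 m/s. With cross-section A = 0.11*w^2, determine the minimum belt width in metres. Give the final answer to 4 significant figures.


A_req = 1629.2320 / (4.4010 * 1.4550 * 3600) = 0.070675 m^2
w = sqrt(0.070675 / 0.11)
w = 0.8016 m


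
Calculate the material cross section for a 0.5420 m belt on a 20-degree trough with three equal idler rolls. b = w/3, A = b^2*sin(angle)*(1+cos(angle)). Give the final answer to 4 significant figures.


b = 0.5420/3 = 0.180667 m
A = 0.180667^2 * sin(20 deg) * (1 + cos(20 deg))
A = 0.02165 m^2


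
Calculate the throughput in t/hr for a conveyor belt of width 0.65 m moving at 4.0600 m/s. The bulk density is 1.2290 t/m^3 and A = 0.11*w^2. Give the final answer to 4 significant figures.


A = 0.11 * 0.65^2 = 0.046475 m^2
C = 0.046475 * 4.0600 * 1.2290 * 3600
C = 834.8 t/hr


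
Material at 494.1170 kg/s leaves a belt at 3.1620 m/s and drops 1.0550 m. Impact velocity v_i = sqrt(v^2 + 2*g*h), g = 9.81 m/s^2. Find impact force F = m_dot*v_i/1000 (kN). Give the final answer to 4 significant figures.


v_i = sqrt(3.1620^2 + 2*9.81*1.0550) = 5.54052 m/s
F = 494.1170 * 5.54052 / 1000
F = 2.738 kN


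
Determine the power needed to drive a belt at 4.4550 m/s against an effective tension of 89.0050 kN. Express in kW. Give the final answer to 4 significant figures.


P = Te * v = 89.0050 * 4.4550
P = 396.5 kW


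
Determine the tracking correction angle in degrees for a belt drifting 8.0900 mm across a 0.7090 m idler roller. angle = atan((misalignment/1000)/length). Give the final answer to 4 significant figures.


misalign_m = 8.0900 / 1000 = 0.008090 m
angle = atan(0.008090 / 0.7090)
angle = 0.6537 deg


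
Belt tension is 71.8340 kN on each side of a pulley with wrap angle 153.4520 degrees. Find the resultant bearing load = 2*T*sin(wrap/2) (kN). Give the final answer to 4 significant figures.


F = 2 * 71.8340 * sin(153.4520/2 deg)
F = 139.8 kN


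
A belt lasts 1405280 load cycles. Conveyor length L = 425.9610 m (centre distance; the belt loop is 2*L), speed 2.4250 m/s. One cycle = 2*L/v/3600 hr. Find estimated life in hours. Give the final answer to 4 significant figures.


cycle_time = 2 * 425.9610 / 2.4250 / 3600 = 0.0975856 hr
life = 1405280 * 0.0975856 = 137100 hours


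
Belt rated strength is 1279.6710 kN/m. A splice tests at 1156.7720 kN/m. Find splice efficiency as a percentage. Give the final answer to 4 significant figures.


Eff = 1156.7720 / 1279.6710 * 100
Eff = 90.40 %


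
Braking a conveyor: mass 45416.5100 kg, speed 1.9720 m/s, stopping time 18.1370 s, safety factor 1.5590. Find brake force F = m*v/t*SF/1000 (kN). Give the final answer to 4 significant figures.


F = 45416.5100 * 1.9720 / 18.1370 * 1.5590 / 1000
F = 7.698 kN


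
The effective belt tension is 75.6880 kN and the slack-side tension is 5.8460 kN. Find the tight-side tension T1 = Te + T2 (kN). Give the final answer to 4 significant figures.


T1 = Te + T2 = 75.6880 + 5.8460
T1 = 81.53 kN


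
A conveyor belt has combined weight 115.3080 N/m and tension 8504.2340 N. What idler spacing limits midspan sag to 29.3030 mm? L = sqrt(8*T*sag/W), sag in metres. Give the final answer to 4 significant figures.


sag = 29.3030/1000 = 0.029303 m
L = sqrt(8 * 8504.2340 * 0.029303 / 115.3080)
L = 4.158 m


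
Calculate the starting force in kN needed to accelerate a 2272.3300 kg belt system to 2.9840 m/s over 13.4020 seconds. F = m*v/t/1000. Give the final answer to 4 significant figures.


F = 2272.3300 * 2.9840 / 13.4020 / 1000
F = 0.5059 kN


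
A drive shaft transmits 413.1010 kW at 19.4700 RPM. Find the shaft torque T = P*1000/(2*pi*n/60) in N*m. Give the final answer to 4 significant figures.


omega = 2*pi*19.4700/60 = 2.03889 rad/s
T = 413.1010*1000 / 2.03889
T = 202600 N*m


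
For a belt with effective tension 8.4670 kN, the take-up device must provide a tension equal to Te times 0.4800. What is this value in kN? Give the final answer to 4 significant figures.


T_tu = 8.4670 * 0.4800
T_tu = 4.064 kN


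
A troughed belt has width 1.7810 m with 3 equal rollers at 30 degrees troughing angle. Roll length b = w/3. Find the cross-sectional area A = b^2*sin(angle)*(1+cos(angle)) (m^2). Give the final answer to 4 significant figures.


b = 1.7810/3 = 0.593667 m
A = 0.593667^2 * sin(30 deg) * (1 + cos(30 deg))
A = 0.3288 m^2


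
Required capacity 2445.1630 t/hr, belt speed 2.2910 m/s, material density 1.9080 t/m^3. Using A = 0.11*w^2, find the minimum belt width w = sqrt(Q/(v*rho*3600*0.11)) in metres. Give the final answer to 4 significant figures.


A_req = 2445.1630 / (2.2910 * 1.9080 * 3600) = 0.155382 m^2
w = sqrt(0.155382 / 0.11)
w = 1.189 m


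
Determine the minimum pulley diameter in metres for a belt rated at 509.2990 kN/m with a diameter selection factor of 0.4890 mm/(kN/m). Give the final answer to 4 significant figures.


D = 509.2990 * 0.4890 / 1000
D = 0.2490 m


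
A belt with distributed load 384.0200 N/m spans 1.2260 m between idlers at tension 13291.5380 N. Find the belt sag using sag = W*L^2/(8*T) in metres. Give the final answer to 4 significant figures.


sag = 384.0200 * 1.2260^2 / (8 * 13291.5380)
sag = 0.005428 m


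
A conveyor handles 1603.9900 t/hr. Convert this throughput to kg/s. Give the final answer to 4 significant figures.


m_dot = 1603.9900 * 1000 / 3600
m_dot = 445.6 kg/s


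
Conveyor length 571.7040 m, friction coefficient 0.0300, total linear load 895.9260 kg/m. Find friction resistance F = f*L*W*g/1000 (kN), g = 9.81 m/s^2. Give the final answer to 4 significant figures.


F = 0.0300 * 571.7040 * 895.9260 * 9.81 / 1000
F = 150.7 kN


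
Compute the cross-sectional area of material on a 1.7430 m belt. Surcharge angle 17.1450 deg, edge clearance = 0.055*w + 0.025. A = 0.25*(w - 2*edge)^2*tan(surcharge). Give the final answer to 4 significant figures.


edge = 0.055*1.7430 + 0.025 = 0.120865 m
ew = 1.7430 - 2*0.120865 = 1.50127 m
A = 0.25 * 1.50127^2 * tan(17.1450 deg)
A = 0.1738 m^2


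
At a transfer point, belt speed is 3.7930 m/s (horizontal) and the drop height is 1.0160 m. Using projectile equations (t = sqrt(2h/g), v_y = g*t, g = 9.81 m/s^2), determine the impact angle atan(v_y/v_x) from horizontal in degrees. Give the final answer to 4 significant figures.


t = sqrt(2*1.0160/9.81) = 0.455121 s
v_y = 9.81 * 0.455121 = 4.46474 m/s
angle = atan(4.46474 / 3.7930) = 49.65 deg


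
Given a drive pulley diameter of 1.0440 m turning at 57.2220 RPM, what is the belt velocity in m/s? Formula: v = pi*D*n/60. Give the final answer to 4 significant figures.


v = pi * 1.0440 * 57.2220 / 60
v = 3.128 m/s


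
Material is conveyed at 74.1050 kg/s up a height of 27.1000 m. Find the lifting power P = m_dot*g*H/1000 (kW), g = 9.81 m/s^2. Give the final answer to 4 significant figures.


P = 74.1050 * 9.81 * 27.1000 / 1000
P = 19.70 kW


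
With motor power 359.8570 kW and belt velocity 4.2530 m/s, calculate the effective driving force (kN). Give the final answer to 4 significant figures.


Te = P / v = 359.8570 / 4.2530
Te = 84.61 kN


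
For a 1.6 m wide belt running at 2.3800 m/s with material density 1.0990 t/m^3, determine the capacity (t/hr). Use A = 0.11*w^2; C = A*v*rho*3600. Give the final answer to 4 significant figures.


A = 0.11 * 1.6^2 = 0.2816 m^2
C = 0.2816 * 2.3800 * 1.0990 * 3600
C = 2652 t/hr


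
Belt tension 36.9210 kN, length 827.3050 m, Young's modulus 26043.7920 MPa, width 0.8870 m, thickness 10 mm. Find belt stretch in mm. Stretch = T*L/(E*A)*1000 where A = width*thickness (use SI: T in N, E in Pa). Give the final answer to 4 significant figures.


A = 0.8870 * 0.01 = 0.00887 m^2
Stretch = 36.9210*1000 * 827.3050 / (26043.7920e6 * 0.00887) * 1000
Stretch = 132.2 mm


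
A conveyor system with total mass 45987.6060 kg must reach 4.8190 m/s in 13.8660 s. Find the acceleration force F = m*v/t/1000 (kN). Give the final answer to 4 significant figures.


F = 45987.6060 * 4.8190 / 13.8660 / 1000
F = 15.98 kN


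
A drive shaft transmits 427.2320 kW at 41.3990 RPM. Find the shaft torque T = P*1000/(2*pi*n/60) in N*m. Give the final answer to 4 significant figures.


omega = 2*pi*41.3990/60 = 4.33529 rad/s
T = 427.2320*1000 / 4.33529
T = 98550 N*m


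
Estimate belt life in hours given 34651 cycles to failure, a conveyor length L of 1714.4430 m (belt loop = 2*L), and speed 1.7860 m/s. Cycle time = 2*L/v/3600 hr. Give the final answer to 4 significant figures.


cycle_time = 2 * 1714.4430 / 1.7860 / 3600 = 0.533297 hr
life = 34651 * 0.533297 = 18480 hours


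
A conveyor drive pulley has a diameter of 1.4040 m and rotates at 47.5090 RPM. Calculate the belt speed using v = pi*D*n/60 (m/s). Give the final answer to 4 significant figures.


v = pi * 1.4040 * 47.5090 / 60
v = 3.493 m/s


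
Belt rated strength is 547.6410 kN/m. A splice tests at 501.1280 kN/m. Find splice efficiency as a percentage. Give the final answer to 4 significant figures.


Eff = 501.1280 / 547.6410 * 100
Eff = 91.51 %


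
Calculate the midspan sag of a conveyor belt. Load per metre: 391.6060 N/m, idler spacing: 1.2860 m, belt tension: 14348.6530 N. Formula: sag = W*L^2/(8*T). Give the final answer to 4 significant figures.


sag = 391.6060 * 1.2860^2 / (8 * 14348.6530)
sag = 0.005642 m


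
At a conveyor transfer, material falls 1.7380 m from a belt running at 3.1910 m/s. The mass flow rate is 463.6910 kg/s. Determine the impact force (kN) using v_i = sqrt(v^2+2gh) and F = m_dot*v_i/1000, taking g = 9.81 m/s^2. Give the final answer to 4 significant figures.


v_i = sqrt(3.1910^2 + 2*9.81*1.7380) = 6.65448 m/s
F = 463.6910 * 6.65448 / 1000
F = 3.086 kN


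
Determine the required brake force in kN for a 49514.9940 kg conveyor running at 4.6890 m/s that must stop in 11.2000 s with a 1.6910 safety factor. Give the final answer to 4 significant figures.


F = 49514.9940 * 4.6890 / 11.2000 * 1.6910 / 1000
F = 35.05 kN


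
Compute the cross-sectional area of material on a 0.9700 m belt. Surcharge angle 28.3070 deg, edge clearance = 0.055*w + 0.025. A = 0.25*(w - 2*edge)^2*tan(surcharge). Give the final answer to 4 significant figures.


edge = 0.055*0.9700 + 0.025 = 0.07835 m
ew = 0.9700 - 2*0.07835 = 0.8133 m
A = 0.25 * 0.8133^2 * tan(28.3070 deg)
A = 0.08907 m^2


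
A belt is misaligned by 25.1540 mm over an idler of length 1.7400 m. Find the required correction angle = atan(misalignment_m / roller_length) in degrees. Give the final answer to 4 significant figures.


misalign_m = 25.1540 / 1000 = 0.025154 m
angle = atan(0.025154 / 1.7400)
angle = 0.8282 deg


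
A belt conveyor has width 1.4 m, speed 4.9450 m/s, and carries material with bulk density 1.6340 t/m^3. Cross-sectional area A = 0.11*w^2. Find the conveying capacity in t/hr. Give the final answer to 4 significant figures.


A = 0.11 * 1.4^2 = 0.2156 m^2
C = 0.2156 * 4.9450 * 1.6340 * 3600
C = 6271 t/hr


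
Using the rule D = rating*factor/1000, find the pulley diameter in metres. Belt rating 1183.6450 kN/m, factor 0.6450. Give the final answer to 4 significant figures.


D = 1183.6450 * 0.6450 / 1000
D = 0.7635 m


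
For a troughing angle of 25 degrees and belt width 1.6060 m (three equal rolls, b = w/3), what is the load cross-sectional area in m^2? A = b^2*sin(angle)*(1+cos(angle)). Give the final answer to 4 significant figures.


b = 1.6060/3 = 0.535333 m
A = 0.535333^2 * sin(25 deg) * (1 + cos(25 deg))
A = 0.2309 m^2


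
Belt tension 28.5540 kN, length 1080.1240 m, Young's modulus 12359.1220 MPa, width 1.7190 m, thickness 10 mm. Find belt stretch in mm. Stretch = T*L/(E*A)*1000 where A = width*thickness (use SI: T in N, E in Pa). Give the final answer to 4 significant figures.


A = 1.7190 * 0.01 = 0.01719 m^2
Stretch = 28.5540*1000 * 1080.1240 / (12359.1220e6 * 0.01719) * 1000
Stretch = 145.2 mm


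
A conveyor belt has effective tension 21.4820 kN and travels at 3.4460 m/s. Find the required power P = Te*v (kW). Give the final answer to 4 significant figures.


P = Te * v = 21.4820 * 3.4460
P = 74.03 kW


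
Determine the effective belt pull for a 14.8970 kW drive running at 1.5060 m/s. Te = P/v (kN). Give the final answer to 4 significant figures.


Te = P / v = 14.8970 / 1.5060
Te = 9.892 kN


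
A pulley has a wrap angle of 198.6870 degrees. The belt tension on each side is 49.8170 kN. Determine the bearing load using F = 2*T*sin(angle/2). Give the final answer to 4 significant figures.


F = 2 * 49.8170 * sin(198.6870/2 deg)
F = 98.31 kN


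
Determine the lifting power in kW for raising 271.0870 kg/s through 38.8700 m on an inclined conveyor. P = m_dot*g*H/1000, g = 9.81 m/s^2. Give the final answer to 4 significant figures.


P = 271.0870 * 9.81 * 38.8700 / 1000
P = 103.4 kW


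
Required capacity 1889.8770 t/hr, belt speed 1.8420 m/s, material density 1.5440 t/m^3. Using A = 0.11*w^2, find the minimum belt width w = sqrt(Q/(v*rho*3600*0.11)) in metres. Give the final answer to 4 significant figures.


A_req = 1889.8770 / (1.8420 * 1.5440 * 3600) = 0.184584 m^2
w = sqrt(0.184584 / 0.11)
w = 1.295 m


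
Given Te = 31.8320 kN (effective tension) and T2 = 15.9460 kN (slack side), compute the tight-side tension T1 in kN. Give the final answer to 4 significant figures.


T1 = Te + T2 = 31.8320 + 15.9460
T1 = 47.78 kN


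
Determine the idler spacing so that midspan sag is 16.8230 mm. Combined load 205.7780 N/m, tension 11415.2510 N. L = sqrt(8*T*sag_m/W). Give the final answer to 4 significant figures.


sag = 16.8230/1000 = 0.016823 m
L = sqrt(8 * 11415.2510 * 0.016823 / 205.7780)
L = 2.732 m


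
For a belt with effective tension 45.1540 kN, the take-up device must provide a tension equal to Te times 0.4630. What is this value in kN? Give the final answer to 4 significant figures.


T_tu = 45.1540 * 0.4630
T_tu = 20.91 kN


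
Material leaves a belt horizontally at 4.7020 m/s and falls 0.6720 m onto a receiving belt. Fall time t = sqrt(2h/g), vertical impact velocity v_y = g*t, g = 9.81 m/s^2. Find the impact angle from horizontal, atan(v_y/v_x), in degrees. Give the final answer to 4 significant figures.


t = sqrt(2*0.6720/9.81) = 0.370139 s
v_y = 9.81 * 0.370139 = 3.63106 m/s
angle = atan(3.63106 / 4.7020) = 37.68 deg


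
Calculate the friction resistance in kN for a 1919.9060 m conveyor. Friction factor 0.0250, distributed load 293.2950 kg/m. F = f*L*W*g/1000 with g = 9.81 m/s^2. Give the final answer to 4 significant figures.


F = 0.0250 * 1919.9060 * 293.2950 * 9.81 / 1000
F = 138.1 kN


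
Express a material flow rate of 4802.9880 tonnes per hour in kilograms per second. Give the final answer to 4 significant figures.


m_dot = 4802.9880 * 1000 / 3600
m_dot = 1334 kg/s


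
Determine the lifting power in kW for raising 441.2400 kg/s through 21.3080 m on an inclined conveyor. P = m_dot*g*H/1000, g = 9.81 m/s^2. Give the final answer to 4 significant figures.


P = 441.2400 * 9.81 * 21.3080 / 1000
P = 92.23 kW


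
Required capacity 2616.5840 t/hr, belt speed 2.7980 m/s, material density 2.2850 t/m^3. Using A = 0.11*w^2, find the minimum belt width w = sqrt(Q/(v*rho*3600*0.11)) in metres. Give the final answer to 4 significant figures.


A_req = 2616.5840 / (2.7980 * 2.2850 * 3600) = 0.113684 m^2
w = sqrt(0.113684 / 0.11)
w = 1.017 m


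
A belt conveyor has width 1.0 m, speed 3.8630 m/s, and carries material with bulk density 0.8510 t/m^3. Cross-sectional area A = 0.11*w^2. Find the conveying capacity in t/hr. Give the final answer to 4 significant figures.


A = 0.11 * 1.0^2 = 0.11 m^2
C = 0.11 * 3.8630 * 0.8510 * 3600
C = 1302 t/hr


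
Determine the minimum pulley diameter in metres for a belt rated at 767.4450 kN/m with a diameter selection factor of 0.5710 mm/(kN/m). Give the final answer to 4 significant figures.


D = 767.4450 * 0.5710 / 1000
D = 0.4382 m


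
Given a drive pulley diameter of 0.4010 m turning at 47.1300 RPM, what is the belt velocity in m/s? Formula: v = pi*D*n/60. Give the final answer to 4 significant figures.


v = pi * 0.4010 * 47.1300 / 60
v = 0.9896 m/s


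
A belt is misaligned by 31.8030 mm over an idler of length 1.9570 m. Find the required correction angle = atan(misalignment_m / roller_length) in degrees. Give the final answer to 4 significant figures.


misalign_m = 31.8030 / 1000 = 0.031803 m
angle = atan(0.031803 / 1.9570)
angle = 0.9310 deg


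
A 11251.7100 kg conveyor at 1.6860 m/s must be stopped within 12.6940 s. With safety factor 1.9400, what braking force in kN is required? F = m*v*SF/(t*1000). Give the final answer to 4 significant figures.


F = 11251.7100 * 1.6860 / 12.6940 * 1.9400 / 1000
F = 2.899 kN


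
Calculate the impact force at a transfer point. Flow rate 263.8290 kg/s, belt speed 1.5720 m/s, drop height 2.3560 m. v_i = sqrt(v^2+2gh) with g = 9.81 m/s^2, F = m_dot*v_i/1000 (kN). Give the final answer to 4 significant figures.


v_i = sqrt(1.5720^2 + 2*9.81*2.3560) = 6.97825 m/s
F = 263.8290 * 6.97825 / 1000
F = 1.841 kN


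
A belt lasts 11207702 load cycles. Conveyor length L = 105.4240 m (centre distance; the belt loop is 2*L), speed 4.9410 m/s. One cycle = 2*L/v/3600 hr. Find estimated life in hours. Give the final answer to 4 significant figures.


cycle_time = 2 * 105.4240 / 4.9410 / 3600 = 0.0118537 hr
life = 11207702 * 0.0118537 = 132900 hours
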